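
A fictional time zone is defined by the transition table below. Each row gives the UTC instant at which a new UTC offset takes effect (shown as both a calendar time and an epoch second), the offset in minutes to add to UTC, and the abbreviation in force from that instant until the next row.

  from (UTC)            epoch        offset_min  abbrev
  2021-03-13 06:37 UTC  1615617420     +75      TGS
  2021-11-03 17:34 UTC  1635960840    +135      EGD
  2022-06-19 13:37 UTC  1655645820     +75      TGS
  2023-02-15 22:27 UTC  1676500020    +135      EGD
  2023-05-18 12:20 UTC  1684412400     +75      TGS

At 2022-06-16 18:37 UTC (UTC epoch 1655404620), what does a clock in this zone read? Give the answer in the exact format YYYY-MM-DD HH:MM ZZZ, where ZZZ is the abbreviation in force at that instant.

2022-06-16 20:52 EGD

Query: 2022-06-16 18:37 UTC
Rule 2/5 (EGD, +02:15): 2021-11-03 17:34 UTC ≤ query < 2022-06-19 13:37 UTC
18·60 + 37 + 135 = 1252 min
1252 = 0·1440 + 1252; 1252 = 20·60 + 52 → 20:52, same day
→ 2022-06-16 20:52 EGD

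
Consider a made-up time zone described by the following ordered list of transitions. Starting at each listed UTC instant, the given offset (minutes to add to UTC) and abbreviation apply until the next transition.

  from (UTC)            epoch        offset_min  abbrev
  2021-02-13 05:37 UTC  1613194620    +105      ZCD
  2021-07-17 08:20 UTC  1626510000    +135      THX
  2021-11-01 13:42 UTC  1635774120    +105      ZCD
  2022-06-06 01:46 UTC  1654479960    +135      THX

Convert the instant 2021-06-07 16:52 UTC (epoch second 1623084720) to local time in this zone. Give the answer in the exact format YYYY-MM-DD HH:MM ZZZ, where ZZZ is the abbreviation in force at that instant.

Query: 2021-06-07 16:52 UTC
Rule 1/4 (ZCD, +01:45): 2021-02-13 05:37 UTC ≤ query < 2021-07-17 08:20 UTC
16·60 + 52 + 105 = 1117 min
1117 = 0·1440 + 1117; 1117 = 18·60 + 37 → 18:37, same day
→ 2021-06-07 18:37 ZCD

2021-06-07 18:37 ZCD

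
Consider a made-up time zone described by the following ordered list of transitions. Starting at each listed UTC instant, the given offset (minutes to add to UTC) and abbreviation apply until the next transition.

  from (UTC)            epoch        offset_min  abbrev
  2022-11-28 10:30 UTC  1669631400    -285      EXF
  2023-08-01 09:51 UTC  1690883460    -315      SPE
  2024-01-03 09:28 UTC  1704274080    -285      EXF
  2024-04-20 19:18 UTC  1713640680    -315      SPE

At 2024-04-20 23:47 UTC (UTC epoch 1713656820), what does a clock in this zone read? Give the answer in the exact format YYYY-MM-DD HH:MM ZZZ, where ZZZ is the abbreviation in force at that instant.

2024-04-20 18:32 SPE

Query: 2024-04-20 23:47 UTC
Rule 4/4 (SPE, -05:15): 2024-04-20 19:18 UTC ≤ query < +∞
23·60 + 47 - 315 = 1112 min
1112 = 0·1440 + 1112; 1112 = 18·60 + 32 → 18:32, same day
→ 2024-04-20 18:32 SPE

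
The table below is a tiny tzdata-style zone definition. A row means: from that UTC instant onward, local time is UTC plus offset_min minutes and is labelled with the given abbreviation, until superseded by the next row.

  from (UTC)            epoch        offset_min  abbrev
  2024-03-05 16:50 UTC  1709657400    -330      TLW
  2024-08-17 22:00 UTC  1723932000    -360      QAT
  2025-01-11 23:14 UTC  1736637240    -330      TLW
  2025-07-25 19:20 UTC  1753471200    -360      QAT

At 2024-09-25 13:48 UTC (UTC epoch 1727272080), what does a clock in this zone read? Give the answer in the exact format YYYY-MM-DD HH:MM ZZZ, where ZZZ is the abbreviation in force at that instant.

2024-09-25 07:48 QAT

Query: 2024-09-25 13:48 UTC
Rule 2/4 (QAT, -06:00): 2024-08-17 22:00 UTC ≤ query < 2025-01-11 23:14 UTC
13·60 + 48 - 360 = 468 min
468 = 0·1440 + 468; 468 = 7·60 + 48 → 07:48, same day
→ 2024-09-25 07:48 QAT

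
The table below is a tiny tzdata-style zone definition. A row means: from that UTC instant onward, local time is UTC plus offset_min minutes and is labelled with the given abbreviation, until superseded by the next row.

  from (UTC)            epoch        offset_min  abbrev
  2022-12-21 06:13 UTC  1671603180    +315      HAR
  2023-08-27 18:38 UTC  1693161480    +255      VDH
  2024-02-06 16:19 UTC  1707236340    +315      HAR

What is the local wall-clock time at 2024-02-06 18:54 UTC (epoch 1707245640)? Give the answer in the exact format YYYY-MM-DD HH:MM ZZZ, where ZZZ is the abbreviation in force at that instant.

2024-02-07 00:09 HAR

Query: 2024-02-06 18:54 UTC
Rule 3/3 (HAR, +05:15): 2024-02-06 16:19 UTC ≤ query < +∞
18·60 + 54 + 315 = 1449 min
1449 = 1·1440 + 9; 9 = 0·60 + 9 → 00:09, 2024-02-06 + 1 day = 2024-02-07
→ 2024-02-07 00:09 HAR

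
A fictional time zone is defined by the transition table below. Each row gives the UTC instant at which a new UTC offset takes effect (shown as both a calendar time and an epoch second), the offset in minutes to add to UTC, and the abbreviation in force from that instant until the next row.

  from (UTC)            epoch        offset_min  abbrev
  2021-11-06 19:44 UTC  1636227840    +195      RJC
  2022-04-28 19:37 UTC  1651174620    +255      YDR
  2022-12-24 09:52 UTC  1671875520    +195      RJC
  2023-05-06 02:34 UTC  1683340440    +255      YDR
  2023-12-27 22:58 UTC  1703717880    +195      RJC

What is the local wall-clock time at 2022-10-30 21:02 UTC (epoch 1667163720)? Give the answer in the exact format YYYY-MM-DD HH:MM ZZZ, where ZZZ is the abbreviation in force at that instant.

Query: 2022-10-30 21:02 UTC
Rule 2/5 (YDR, +04:15): 2022-04-28 19:37 UTC ≤ query < 2022-12-24 09:52 UTC
21·60 + 2 + 255 = 1517 min
1517 = 1·1440 + 77; 77 = 1·60 + 17 → 01:17, 2022-10-30 + 1 day = 2022-10-31
→ 2022-10-31 01:17 YDR

2022-10-31 01:17 YDR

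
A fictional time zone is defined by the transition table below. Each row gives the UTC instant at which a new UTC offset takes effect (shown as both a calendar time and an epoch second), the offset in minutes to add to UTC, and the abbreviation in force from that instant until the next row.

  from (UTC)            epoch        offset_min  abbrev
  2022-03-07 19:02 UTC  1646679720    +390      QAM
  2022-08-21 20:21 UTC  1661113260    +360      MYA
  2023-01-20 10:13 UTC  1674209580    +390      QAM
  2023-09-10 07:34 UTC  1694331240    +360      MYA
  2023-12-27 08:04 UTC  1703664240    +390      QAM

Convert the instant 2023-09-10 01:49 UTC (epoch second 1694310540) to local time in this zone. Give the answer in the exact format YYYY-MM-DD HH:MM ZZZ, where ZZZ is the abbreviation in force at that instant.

2023-09-10 08:19 QAM

Query: 2023-09-10 01:49 UTC
Rule 3/5 (QAM, +06:30): 2023-01-20 10:13 UTC ≤ query < 2023-09-10 07:34 UTC
1·60 + 49 + 390 = 499 min
499 = 0·1440 + 499; 499 = 8·60 + 19 → 08:19, same day
→ 2023-09-10 08:19 QAM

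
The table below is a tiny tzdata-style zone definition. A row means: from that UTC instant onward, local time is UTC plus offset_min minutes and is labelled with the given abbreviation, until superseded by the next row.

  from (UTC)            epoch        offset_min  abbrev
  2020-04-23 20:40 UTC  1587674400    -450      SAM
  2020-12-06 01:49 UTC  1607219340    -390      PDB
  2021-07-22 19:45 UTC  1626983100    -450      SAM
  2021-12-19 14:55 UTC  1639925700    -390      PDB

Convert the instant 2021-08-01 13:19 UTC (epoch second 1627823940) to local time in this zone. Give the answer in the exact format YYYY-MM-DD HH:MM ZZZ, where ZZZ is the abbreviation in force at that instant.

2021-08-01 05:49 SAM

Query: 2021-08-01 13:19 UTC
Rule 3/4 (SAM, -07:30): 2021-07-22 19:45 UTC ≤ query < 2021-12-19 14:55 UTC
13·60 + 19 - 450 = 349 min
349 = 0·1440 + 349; 349 = 5·60 + 49 → 05:49, same day
→ 2021-08-01 05:49 SAM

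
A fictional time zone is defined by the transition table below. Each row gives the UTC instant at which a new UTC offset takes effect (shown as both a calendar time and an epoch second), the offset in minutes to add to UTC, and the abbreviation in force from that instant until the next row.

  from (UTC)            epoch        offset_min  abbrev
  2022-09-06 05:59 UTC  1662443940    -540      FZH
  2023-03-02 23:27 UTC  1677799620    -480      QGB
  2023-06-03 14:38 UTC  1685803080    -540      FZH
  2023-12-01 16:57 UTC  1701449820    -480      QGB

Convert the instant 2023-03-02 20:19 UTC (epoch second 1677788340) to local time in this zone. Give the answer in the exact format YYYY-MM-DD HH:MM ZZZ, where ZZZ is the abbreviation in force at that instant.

Query: 2023-03-02 20:19 UTC
Rule 1/4 (FZH, -09:00): 2022-09-06 05:59 UTC ≤ query < 2023-03-02 23:27 UTC
20·60 + 19 - 540 = 679 min
679 = 0·1440 + 679; 679 = 11·60 + 19 → 11:19, same day
→ 2023-03-02 11:19 FZH

2023-03-02 11:19 FZH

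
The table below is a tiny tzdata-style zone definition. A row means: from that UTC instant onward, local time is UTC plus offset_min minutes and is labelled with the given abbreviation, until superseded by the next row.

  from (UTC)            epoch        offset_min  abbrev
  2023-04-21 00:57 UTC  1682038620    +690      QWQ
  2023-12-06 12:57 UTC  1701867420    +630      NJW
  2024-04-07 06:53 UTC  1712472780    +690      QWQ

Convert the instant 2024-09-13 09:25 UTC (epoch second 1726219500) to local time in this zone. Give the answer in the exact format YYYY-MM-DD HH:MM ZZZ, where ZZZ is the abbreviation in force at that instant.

Query: 2024-09-13 09:25 UTC
Rule 3/3 (QWQ, +11:30): 2024-04-07 06:53 UTC ≤ query < +∞
9·60 + 25 + 690 = 1255 min
1255 = 0·1440 + 1255; 1255 = 20·60 + 55 → 20:55, same day
→ 2024-09-13 20:55 QWQ

2024-09-13 20:55 QWQ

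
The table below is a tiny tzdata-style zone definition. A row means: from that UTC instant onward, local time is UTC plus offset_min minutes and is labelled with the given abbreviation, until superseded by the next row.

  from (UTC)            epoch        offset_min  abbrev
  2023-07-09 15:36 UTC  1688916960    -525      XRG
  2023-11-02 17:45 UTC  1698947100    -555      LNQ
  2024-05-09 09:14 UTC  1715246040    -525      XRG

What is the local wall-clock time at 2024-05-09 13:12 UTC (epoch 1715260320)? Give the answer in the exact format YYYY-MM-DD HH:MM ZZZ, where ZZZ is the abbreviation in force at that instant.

Query: 2024-05-09 13:12 UTC
Rule 3/3 (XRG, -08:45): 2024-05-09 09:14 UTC ≤ query < +∞
13·60 + 12 - 525 = 267 min
267 = 0·1440 + 267; 267 = 4·60 + 27 → 04:27, same day
→ 2024-05-09 04:27 XRG

2024-05-09 04:27 XRG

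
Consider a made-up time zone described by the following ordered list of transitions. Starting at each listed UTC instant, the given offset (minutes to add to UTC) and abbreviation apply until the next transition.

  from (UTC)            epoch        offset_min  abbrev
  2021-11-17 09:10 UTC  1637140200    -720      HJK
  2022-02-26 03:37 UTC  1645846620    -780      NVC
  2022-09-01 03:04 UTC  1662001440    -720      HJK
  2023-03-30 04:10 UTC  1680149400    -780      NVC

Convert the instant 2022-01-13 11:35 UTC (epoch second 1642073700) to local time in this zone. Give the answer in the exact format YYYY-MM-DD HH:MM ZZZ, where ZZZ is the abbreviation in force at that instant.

2022-01-12 23:35 HJK

Query: 2022-01-13 11:35 UTC
Rule 1/4 (HJK, -12:00): 2021-11-17 09:10 UTC ≤ query < 2022-02-26 03:37 UTC
11·60 + 35 - 720 = -25 min
-25 = -1·1440 + 1415; 1415 = 23·60 + 35 → 23:35, 2022-01-13 - 1 day = 2022-01-12
→ 2022-01-12 23:35 HJK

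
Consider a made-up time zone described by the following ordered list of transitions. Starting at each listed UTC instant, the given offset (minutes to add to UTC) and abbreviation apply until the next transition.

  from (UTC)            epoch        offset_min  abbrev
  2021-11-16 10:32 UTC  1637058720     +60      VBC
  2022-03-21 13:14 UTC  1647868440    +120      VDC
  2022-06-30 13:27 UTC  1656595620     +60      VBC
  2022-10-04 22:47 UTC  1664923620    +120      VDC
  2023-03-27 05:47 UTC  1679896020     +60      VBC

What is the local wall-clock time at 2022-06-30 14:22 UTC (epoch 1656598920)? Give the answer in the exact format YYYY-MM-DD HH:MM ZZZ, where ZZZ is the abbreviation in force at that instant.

2022-06-30 15:22 VBC

Query: 2022-06-30 14:22 UTC
Rule 3/5 (VBC, +01:00): 2022-06-30 13:27 UTC ≤ query < 2022-10-04 22:47 UTC
14·60 + 22 + 60 = 922 min
922 = 0·1440 + 922; 922 = 15·60 + 22 → 15:22, same day
→ 2022-06-30 15:22 VBC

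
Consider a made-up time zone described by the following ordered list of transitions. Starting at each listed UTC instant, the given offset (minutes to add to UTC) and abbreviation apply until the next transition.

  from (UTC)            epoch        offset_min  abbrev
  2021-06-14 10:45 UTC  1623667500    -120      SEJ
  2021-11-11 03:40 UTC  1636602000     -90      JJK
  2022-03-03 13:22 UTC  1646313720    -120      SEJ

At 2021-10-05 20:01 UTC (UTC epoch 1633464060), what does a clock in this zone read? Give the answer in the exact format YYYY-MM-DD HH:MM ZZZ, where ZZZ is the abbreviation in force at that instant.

2021-10-05 18:01 SEJ

Query: 2021-10-05 20:01 UTC
Rule 1/3 (SEJ, -02:00): 2021-06-14 10:45 UTC ≤ query < 2021-11-11 03:40 UTC
20·60 + 1 - 120 = 1081 min
1081 = 0·1440 + 1081; 1081 = 18·60 + 1 → 18:01, same day
→ 2021-10-05 18:01 SEJ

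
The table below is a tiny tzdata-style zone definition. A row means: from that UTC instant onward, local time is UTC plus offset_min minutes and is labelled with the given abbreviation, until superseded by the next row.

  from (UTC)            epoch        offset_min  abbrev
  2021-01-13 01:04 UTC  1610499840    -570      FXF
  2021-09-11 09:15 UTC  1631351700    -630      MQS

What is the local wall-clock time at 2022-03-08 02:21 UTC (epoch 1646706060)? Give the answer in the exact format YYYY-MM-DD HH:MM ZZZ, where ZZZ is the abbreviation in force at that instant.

2022-03-07 15:51 MQS

Query: 2022-03-08 02:21 UTC
Rule 2/2 (MQS, -10:30): 2021-09-11 09:15 UTC ≤ query < +∞
2·60 + 21 - 630 = -489 min
-489 = -1·1440 + 951; 951 = 15·60 + 51 → 15:51, 2022-03-08 - 1 day = 2022-03-07
→ 2022-03-07 15:51 MQS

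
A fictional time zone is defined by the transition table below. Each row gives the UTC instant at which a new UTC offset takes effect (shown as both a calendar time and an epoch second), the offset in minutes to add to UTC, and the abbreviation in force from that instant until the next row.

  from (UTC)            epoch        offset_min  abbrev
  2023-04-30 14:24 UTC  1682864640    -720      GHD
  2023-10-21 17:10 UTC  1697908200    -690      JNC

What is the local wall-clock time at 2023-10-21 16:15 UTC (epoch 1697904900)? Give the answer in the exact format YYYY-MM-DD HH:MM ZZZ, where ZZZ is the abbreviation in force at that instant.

2023-10-21 04:15 GHD

Query: 2023-10-21 16:15 UTC
Rule 1/2 (GHD, -12:00): 2023-04-30 14:24 UTC ≤ query < 2023-10-21 17:10 UTC
16·60 + 15 - 720 = 255 min
255 = 0·1440 + 255; 255 = 4·60 + 15 → 04:15, same day
→ 2023-10-21 04:15 GHD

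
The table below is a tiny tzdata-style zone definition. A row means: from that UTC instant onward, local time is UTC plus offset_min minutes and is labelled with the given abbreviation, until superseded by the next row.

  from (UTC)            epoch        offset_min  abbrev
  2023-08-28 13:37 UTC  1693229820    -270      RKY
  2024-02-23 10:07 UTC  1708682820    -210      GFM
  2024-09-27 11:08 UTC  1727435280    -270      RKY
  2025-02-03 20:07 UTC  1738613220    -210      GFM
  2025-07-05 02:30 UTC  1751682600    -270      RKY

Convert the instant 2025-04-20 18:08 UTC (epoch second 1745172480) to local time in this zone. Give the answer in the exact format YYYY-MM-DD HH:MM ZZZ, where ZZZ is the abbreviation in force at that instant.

2025-04-20 14:38 GFM

Query: 2025-04-20 18:08 UTC
Rule 4/5 (GFM, -03:30): 2025-02-03 20:07 UTC ≤ query < 2025-07-05 02:30 UTC
18·60 + 8 - 210 = 878 min
878 = 0·1440 + 878; 878 = 14·60 + 38 → 14:38, same day
→ 2025-04-20 14:38 GFM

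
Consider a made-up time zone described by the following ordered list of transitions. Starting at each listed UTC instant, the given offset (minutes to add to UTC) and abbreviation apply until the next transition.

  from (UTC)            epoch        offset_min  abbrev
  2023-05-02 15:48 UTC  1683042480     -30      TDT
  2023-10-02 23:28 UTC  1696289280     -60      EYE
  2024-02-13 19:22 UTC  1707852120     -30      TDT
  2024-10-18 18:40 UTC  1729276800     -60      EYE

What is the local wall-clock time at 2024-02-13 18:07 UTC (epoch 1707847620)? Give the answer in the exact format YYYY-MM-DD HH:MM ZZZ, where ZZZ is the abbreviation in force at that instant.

2024-02-13 17:07 EYE

Query: 2024-02-13 18:07 UTC
Rule 2/4 (EYE, -01:00): 2023-10-02 23:28 UTC ≤ query < 2024-02-13 19:22 UTC
18·60 + 7 - 60 = 1027 min
1027 = 0·1440 + 1027; 1027 = 17·60 + 7 → 17:07, same day
→ 2024-02-13 17:07 EYE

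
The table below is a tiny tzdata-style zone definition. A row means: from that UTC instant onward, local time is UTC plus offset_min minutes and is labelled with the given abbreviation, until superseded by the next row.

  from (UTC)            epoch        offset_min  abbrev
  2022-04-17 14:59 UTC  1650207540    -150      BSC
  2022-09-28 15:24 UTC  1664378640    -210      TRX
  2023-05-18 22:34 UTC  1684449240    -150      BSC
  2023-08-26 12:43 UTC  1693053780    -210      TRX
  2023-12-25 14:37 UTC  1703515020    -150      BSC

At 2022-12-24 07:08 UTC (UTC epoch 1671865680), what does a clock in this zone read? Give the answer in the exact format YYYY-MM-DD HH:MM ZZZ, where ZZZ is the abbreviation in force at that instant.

2022-12-24 03:38 TRX

Query: 2022-12-24 07:08 UTC
Rule 2/5 (TRX, -03:30): 2022-09-28 15:24 UTC ≤ query < 2023-05-18 22:34 UTC
7·60 + 8 - 210 = 218 min
218 = 0·1440 + 218; 218 = 3·60 + 38 → 03:38, same day
→ 2022-12-24 03:38 TRX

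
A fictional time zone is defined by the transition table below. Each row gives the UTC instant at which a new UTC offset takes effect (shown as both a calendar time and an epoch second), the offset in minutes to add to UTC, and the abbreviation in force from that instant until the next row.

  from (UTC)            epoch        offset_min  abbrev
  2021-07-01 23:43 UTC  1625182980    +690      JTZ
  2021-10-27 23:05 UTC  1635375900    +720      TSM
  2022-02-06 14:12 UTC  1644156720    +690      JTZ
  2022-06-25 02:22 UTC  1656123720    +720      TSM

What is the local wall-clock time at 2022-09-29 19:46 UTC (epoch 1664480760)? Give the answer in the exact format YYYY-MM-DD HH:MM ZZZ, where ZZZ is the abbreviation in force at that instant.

Query: 2022-09-29 19:46 UTC
Rule 4/4 (TSM, +12:00): 2022-06-25 02:22 UTC ≤ query < +∞
19·60 + 46 + 720 = 1906 min
1906 = 1·1440 + 466; 466 = 7·60 + 46 → 07:46, 2022-09-29 + 1 day = 2022-09-30
→ 2022-09-30 07:46 TSM

2022-09-30 07:46 TSM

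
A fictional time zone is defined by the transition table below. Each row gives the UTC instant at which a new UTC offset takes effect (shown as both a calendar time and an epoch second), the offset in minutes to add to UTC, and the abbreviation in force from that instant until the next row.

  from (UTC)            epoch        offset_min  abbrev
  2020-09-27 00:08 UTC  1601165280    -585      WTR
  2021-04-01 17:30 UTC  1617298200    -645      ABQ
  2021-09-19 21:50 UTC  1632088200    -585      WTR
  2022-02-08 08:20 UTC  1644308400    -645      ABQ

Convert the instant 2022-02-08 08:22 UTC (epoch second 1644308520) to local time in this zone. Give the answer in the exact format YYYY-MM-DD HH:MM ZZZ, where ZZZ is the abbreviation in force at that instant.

Query: 2022-02-08 08:22 UTC
Rule 4/4 (ABQ, -10:45): 2022-02-08 08:20 UTC ≤ query < +∞
8·60 + 22 - 645 = -143 min
-143 = -1·1440 + 1297; 1297 = 21·60 + 37 → 21:37, 2022-02-08 - 1 day = 2022-02-07
→ 2022-02-07 21:37 ABQ

2022-02-07 21:37 ABQ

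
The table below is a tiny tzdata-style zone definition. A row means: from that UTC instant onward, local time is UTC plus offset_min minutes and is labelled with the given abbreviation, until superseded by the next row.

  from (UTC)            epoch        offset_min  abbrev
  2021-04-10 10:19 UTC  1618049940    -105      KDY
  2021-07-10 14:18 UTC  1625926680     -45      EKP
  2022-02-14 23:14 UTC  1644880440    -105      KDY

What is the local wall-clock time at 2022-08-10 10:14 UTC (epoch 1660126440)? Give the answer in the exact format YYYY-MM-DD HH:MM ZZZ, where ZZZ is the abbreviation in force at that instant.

2022-08-10 08:29 KDY

Query: 2022-08-10 10:14 UTC
Rule 3/3 (KDY, -01:45): 2022-02-14 23:14 UTC ≤ query < +∞
10·60 + 14 - 105 = 509 min
509 = 0·1440 + 509; 509 = 8·60 + 29 → 08:29, same day
→ 2022-08-10 08:29 KDY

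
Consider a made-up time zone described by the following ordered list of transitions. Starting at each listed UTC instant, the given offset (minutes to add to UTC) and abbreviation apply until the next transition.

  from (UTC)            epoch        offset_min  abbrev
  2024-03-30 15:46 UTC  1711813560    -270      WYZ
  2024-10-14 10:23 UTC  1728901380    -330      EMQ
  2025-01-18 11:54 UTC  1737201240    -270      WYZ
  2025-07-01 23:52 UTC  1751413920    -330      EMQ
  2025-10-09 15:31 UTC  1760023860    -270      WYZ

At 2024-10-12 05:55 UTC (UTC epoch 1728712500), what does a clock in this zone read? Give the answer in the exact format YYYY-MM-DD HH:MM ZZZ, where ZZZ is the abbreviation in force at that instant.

2024-10-12 01:25 WYZ

Query: 2024-10-12 05:55 UTC
Rule 1/5 (WYZ, -04:30): 2024-03-30 15:46 UTC ≤ query < 2024-10-14 10:23 UTC
5·60 + 55 - 270 = 85 min
85 = 0·1440 + 85; 85 = 1·60 + 25 → 01:25, same day
→ 2024-10-12 01:25 WYZ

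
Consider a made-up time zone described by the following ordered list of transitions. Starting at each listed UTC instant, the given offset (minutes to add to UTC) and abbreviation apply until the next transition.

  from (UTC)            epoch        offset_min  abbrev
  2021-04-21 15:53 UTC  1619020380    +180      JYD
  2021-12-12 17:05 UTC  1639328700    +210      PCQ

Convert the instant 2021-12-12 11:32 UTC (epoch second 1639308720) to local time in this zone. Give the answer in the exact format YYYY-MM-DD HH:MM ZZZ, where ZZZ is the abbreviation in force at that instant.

Query: 2021-12-12 11:32 UTC
Rule 1/2 (JYD, +03:00): 2021-04-21 15:53 UTC ≤ query < 2021-12-12 17:05 UTC
11·60 + 32 + 180 = 872 min
872 = 0·1440 + 872; 872 = 14·60 + 32 → 14:32, same day
→ 2021-12-12 14:32 JYD

2021-12-12 14:32 JYD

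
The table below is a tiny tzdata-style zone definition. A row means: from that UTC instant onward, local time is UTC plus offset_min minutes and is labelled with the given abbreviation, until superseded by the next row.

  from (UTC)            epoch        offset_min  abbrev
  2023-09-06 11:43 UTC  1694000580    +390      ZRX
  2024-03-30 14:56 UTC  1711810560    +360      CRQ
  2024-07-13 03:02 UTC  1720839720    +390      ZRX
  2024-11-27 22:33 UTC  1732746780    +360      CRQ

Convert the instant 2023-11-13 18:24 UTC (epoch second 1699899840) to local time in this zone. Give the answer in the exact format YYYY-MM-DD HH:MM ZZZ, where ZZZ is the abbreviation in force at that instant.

2023-11-14 00:54 ZRX

Query: 2023-11-13 18:24 UTC
Rule 1/4 (ZRX, +06:30): 2023-09-06 11:43 UTC ≤ query < 2024-03-30 14:56 UTC
18·60 + 24 + 390 = 1494 min
1494 = 1·1440 + 54; 54 = 0·60 + 54 → 00:54, 2023-11-13 + 1 day = 2023-11-14
→ 2023-11-14 00:54 ZRX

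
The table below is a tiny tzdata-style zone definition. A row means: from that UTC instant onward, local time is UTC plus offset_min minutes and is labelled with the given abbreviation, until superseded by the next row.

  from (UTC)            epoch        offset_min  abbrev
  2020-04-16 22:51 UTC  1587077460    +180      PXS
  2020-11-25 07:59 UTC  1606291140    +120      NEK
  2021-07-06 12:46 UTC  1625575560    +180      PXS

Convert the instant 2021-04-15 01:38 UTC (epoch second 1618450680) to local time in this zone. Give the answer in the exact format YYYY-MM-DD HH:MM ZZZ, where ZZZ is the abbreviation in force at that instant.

2021-04-15 03:38 NEK

Query: 2021-04-15 01:38 UTC
Rule 2/3 (NEK, +02:00): 2020-11-25 07:59 UTC ≤ query < 2021-07-06 12:46 UTC
1·60 + 38 + 120 = 218 min
218 = 0·1440 + 218; 218 = 3·60 + 38 → 03:38, same day
→ 2021-04-15 03:38 NEK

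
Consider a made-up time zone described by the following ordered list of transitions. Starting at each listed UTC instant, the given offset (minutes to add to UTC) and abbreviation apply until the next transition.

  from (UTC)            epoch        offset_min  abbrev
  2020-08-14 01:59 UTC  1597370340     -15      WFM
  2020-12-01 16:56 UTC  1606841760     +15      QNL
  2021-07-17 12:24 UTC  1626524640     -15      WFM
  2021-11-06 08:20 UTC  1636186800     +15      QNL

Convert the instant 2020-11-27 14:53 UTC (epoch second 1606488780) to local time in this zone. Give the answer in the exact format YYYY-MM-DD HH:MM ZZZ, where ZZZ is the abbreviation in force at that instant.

Query: 2020-11-27 14:53 UTC
Rule 1/4 (WFM, -00:15): 2020-08-14 01:59 UTC ≤ query < 2020-12-01 16:56 UTC
14·60 + 53 - 15 = 878 min
878 = 0·1440 + 878; 878 = 14·60 + 38 → 14:38, same day
→ 2020-11-27 14:38 WFM

2020-11-27 14:38 WFM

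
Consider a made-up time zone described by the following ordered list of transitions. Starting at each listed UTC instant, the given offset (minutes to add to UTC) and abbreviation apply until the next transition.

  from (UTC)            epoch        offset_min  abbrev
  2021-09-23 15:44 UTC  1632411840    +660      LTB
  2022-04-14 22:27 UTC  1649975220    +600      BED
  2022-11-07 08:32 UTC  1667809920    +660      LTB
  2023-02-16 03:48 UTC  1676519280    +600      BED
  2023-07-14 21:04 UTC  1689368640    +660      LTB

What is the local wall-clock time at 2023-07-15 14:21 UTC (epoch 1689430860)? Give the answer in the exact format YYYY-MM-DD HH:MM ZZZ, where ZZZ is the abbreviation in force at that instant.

Query: 2023-07-15 14:21 UTC
Rule 5/5 (LTB, +11:00): 2023-07-14 21:04 UTC ≤ query < +∞
14·60 + 21 + 660 = 1521 min
1521 = 1·1440 + 81; 81 = 1·60 + 21 → 01:21, 2023-07-15 + 1 day = 2023-07-16
→ 2023-07-16 01:21 LTB

2023-07-16 01:21 LTB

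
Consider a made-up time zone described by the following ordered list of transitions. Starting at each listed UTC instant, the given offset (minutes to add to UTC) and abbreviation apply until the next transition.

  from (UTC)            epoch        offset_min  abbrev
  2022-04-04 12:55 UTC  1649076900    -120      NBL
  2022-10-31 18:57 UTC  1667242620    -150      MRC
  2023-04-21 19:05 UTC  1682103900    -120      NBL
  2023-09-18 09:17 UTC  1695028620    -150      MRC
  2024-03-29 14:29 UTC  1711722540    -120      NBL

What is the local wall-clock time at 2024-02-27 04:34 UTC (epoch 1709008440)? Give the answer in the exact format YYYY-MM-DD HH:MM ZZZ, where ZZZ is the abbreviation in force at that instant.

2024-02-27 02:04 MRC

Query: 2024-02-27 04:34 UTC
Rule 4/5 (MRC, -02:30): 2023-09-18 09:17 UTC ≤ query < 2024-03-29 14:29 UTC
4·60 + 34 - 150 = 124 min
124 = 0·1440 + 124; 124 = 2·60 + 4 → 02:04, same day
→ 2024-02-27 02:04 MRC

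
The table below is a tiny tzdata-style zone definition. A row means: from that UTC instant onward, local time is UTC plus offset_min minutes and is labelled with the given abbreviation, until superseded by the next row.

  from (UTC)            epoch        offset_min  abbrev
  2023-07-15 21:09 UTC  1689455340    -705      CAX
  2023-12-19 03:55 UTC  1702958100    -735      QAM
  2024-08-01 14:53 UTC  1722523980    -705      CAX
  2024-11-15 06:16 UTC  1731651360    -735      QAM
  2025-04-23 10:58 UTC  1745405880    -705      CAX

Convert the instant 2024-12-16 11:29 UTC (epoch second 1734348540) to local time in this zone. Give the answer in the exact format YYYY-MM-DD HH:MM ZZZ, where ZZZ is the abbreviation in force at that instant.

Query: 2024-12-16 11:29 UTC
Rule 4/5 (QAM, -12:15): 2024-11-15 06:16 UTC ≤ query < 2025-04-23 10:58 UTC
11·60 + 29 - 735 = -46 min
-46 = -1·1440 + 1394; 1394 = 23·60 + 14 → 23:14, 2024-12-16 - 1 day = 2024-12-15
→ 2024-12-15 23:14 QAM

2024-12-15 23:14 QAM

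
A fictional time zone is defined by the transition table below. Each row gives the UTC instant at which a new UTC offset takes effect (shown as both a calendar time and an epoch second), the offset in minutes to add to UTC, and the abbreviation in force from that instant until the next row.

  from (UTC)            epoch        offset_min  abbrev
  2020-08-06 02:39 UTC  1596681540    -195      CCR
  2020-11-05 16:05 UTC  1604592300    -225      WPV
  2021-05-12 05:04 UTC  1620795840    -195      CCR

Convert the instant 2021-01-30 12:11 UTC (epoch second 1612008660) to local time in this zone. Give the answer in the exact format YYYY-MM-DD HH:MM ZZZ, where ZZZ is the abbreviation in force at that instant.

2021-01-30 08:26 WPV

Query: 2021-01-30 12:11 UTC
Rule 2/3 (WPV, -03:45): 2020-11-05 16:05 UTC ≤ query < 2021-05-12 05:04 UTC
12·60 + 11 - 225 = 506 min
506 = 0·1440 + 506; 506 = 8·60 + 26 → 08:26, same day
→ 2021-01-30 08:26 WPV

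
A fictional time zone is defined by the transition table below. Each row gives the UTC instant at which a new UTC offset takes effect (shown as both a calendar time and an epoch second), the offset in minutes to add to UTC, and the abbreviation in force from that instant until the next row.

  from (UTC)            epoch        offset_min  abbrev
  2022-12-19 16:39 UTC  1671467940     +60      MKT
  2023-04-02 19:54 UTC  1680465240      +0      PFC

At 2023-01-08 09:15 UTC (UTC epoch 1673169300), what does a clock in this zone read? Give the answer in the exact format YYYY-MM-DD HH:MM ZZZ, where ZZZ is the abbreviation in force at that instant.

Query: 2023-01-08 09:15 UTC
Rule 1/2 (MKT, +01:00): 2022-12-19 16:39 UTC ≤ query < 2023-04-02 19:54 UTC
9·60 + 15 + 60 = 615 min
615 = 0·1440 + 615; 615 = 10·60 + 15 → 10:15, same day
→ 2023-01-08 10:15 MKT

2023-01-08 10:15 MKT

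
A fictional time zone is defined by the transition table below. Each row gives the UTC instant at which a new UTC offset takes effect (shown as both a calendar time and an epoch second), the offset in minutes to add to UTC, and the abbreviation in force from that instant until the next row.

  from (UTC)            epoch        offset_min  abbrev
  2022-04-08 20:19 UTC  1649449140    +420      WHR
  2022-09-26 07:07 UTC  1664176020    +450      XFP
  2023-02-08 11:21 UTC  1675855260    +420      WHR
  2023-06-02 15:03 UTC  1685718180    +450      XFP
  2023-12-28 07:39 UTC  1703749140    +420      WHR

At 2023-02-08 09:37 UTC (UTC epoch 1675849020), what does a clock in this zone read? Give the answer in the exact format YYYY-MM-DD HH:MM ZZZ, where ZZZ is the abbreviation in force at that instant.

Query: 2023-02-08 09:37 UTC
Rule 2/5 (XFP, +07:30): 2022-09-26 07:07 UTC ≤ query < 2023-02-08 11:21 UTC
9·60 + 37 + 450 = 1027 min
1027 = 0·1440 + 1027; 1027 = 17·60 + 7 → 17:07, same day
→ 2023-02-08 17:07 XFP

2023-02-08 17:07 XFP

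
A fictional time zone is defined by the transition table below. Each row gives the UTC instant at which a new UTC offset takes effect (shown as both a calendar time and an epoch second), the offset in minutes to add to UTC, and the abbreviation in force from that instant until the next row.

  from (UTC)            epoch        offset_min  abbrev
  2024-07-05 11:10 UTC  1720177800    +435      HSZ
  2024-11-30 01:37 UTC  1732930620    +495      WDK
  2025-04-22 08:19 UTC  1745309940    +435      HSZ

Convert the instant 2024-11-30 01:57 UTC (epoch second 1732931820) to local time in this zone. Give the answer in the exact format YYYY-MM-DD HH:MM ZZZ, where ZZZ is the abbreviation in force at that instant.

2024-11-30 10:12 WDK

Query: 2024-11-30 01:57 UTC
Rule 2/3 (WDK, +08:15): 2024-11-30 01:37 UTC ≤ query < 2025-04-22 08:19 UTC
1·60 + 57 + 495 = 612 min
612 = 0·1440 + 612; 612 = 10·60 + 12 → 10:12, same day
→ 2024-11-30 10:12 WDK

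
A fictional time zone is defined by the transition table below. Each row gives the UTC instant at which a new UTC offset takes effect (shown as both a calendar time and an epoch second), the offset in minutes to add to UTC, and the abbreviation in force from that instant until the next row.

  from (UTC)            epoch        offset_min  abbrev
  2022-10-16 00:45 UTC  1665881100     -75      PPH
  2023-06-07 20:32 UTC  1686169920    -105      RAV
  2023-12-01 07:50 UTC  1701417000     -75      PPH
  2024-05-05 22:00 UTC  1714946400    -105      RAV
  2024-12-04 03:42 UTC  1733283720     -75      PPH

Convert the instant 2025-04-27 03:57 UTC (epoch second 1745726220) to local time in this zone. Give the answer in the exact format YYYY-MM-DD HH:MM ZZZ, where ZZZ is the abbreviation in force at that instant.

Query: 2025-04-27 03:57 UTC
Rule 5/5 (PPH, -01:15): 2024-12-04 03:42 UTC ≤ query < +∞
3·60 + 57 - 75 = 162 min
162 = 0·1440 + 162; 162 = 2·60 + 42 → 02:42, same day
→ 2025-04-27 02:42 PPH

2025-04-27 02:42 PPH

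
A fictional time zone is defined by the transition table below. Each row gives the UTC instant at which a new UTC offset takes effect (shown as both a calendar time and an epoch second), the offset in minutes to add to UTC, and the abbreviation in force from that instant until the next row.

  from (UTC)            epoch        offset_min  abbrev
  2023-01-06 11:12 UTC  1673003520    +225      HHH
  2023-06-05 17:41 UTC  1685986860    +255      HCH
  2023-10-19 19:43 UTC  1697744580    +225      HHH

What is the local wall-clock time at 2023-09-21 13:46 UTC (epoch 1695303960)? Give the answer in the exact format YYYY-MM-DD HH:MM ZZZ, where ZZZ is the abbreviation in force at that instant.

2023-09-21 18:01 HCH

Query: 2023-09-21 13:46 UTC
Rule 2/3 (HCH, +04:15): 2023-06-05 17:41 UTC ≤ query < 2023-10-19 19:43 UTC
13·60 + 46 + 255 = 1081 min
1081 = 0·1440 + 1081; 1081 = 18·60 + 1 → 18:01, same day
→ 2023-09-21 18:01 HCH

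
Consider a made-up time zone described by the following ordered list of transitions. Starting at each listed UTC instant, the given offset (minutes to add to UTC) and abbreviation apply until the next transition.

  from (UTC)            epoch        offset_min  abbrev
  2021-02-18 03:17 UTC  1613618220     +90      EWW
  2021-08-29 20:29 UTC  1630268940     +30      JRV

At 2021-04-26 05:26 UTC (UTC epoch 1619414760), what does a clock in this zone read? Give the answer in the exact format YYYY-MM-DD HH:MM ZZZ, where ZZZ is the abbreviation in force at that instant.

Query: 2021-04-26 05:26 UTC
Rule 1/2 (EWW, +01:30): 2021-02-18 03:17 UTC ≤ query < 2021-08-29 20:29 UTC
5·60 + 26 + 90 = 416 min
416 = 0·1440 + 416; 416 = 6·60 + 56 → 06:56, same day
→ 2021-04-26 06:56 EWW

2021-04-26 06:56 EWW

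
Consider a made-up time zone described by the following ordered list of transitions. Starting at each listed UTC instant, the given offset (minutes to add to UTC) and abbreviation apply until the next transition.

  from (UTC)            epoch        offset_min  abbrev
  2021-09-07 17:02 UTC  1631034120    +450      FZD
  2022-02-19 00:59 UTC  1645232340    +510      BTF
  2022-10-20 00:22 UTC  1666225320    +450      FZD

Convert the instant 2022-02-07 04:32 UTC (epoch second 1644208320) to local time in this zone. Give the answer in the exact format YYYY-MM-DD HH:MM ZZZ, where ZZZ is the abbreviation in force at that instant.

Query: 2022-02-07 04:32 UTC
Rule 1/3 (FZD, +07:30): 2021-09-07 17:02 UTC ≤ query < 2022-02-19 00:59 UTC
4·60 + 32 + 450 = 722 min
722 = 0·1440 + 722; 722 = 12·60 + 2 → 12:02, same day
→ 2022-02-07 12:02 FZD

2022-02-07 12:02 FZD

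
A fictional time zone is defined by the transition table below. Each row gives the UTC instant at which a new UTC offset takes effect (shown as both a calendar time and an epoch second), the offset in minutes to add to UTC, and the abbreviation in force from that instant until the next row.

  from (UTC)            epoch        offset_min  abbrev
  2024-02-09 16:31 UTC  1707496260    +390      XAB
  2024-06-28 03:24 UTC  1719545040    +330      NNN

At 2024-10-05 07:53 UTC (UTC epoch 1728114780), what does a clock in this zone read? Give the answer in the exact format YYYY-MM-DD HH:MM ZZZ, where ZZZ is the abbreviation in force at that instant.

Query: 2024-10-05 07:53 UTC
Rule 2/2 (NNN, +05:30): 2024-06-28 03:24 UTC ≤ query < +∞
7·60 + 53 + 330 = 803 min
803 = 0·1440 + 803; 803 = 13·60 + 23 → 13:23, same day
→ 2024-10-05 13:23 NNN

2024-10-05 13:23 NNN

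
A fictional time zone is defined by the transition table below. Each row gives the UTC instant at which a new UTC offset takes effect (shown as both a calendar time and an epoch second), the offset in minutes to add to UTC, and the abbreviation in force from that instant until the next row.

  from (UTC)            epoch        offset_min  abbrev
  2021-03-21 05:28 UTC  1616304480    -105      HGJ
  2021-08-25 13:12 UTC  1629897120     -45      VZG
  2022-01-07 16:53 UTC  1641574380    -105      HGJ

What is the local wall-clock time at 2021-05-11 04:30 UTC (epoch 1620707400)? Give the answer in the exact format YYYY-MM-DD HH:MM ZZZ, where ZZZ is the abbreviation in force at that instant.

Query: 2021-05-11 04:30 UTC
Rule 1/3 (HGJ, -01:45): 2021-03-21 05:28 UTC ≤ query < 2021-08-25 13:12 UTC
4·60 + 30 - 105 = 165 min
165 = 0·1440 + 165; 165 = 2·60 + 45 → 02:45, same day
→ 2021-05-11 02:45 HGJ

2021-05-11 02:45 HGJ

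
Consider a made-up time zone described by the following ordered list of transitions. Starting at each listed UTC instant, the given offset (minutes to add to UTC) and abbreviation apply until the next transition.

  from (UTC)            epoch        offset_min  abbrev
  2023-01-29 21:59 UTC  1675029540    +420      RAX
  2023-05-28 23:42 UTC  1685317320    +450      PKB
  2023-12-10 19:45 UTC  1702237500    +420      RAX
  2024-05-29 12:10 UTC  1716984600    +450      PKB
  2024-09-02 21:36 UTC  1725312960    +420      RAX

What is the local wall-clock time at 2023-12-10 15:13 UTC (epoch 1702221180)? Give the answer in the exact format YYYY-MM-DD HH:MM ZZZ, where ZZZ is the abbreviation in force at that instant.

2023-12-10 22:43 PKB

Query: 2023-12-10 15:13 UTC
Rule 2/5 (PKB, +07:30): 2023-05-28 23:42 UTC ≤ query < 2023-12-10 19:45 UTC
15·60 + 13 + 450 = 1363 min
1363 = 0·1440 + 1363; 1363 = 22·60 + 43 → 22:43, same day
→ 2023-12-10 22:43 PKB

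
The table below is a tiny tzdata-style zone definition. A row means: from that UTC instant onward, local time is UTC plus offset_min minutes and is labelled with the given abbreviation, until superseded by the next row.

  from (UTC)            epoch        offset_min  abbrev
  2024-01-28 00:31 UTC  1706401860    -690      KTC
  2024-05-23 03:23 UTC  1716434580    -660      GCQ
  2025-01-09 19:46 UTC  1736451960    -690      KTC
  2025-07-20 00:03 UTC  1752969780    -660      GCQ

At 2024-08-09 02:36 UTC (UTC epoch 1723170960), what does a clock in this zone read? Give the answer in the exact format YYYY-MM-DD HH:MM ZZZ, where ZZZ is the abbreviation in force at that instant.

2024-08-08 15:36 GCQ

Query: 2024-08-09 02:36 UTC
Rule 2/4 (GCQ, -11:00): 2024-05-23 03:23 UTC ≤ query < 2025-01-09 19:46 UTC
2·60 + 36 - 660 = -504 min
-504 = -1·1440 + 936; 936 = 15·60 + 36 → 15:36, 2024-08-09 - 1 day = 2024-08-08
→ 2024-08-08 15:36 GCQ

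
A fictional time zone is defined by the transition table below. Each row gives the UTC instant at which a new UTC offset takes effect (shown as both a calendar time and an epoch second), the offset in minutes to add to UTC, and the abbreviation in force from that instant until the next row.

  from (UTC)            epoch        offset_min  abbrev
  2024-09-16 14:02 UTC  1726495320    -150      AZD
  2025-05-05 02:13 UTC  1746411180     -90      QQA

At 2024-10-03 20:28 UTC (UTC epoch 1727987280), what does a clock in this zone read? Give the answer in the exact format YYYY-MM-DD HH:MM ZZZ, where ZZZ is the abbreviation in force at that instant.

Query: 2024-10-03 20:28 UTC
Rule 1/2 (AZD, -02:30): 2024-09-16 14:02 UTC ≤ query < 2025-05-05 02:13 UTC
20·60 + 28 - 150 = 1078 min
1078 = 0·1440 + 1078; 1078 = 17·60 + 58 → 17:58, same day
→ 2024-10-03 17:58 AZD

2024-10-03 17:58 AZD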